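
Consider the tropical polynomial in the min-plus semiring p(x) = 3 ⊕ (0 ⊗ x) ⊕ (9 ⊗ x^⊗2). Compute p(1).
p(1) = 1

A tropical monomial a ⊗ x^⊗i evaluates to a + i · x. Evaluating each term at x = 1:
  Term 0 contributes 3 + 0 · 1 = 3
  Term 1 contributes 0 + 1 · 1 = 1
  Term 2 contributes 9 + 2 · 1 = 11
p(1) = ⊕ of these = min[3, 1, 11] = 1.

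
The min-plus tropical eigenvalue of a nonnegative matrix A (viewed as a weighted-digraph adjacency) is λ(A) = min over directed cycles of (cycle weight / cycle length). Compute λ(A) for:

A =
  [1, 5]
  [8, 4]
λ(A) = 1

Enumerate directed cycles and compute their means (weight / length). Sample:
  cycle 0 → 0: weight = 1, length = 1, mean = 1/1 ≈ 1.000
  cycle 1 → 1: weight = 4, length = 1, mean = 4/1 ≈ 4.000
  cycle 0 → 1 → 0: weight = 13, length = 2, mean = 13/2 ≈ 6.500
  cycle 1 → 0 → 1: weight = 13, length = 2, mean = 13/2 ≈ 6.500
Minimum mean = 1.000, attained e.g. along the cycle 0 → 0 with weight 1 and length 1. So λ(A) = 1/1 = 1.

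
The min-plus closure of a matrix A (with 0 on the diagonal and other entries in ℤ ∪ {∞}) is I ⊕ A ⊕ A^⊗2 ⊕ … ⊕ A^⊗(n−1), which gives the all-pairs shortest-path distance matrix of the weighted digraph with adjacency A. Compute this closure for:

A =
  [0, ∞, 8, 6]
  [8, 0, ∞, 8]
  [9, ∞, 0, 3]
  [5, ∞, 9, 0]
Closure =
  [0, ∞, 8, 6]
  [8, 0, 16, 8]
  [8, ∞, 0, 3]
  [5, ∞, 9, 0]

This is the Floyd-Warshall all-pairs shortest-path computation. For each intermediate vertex k = 0, 1, …, 3, update dist[i][j] ← min(dist[i][j], dist[i][k] + dist[k][j]). The final matrix gives, for each (i, j), the minimum total weight of any directed path from i to j (possibly empty when i = j).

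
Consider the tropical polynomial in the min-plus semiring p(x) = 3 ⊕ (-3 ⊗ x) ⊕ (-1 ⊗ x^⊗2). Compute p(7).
p(7) = 3

A tropical monomial a ⊗ x^⊗i evaluates to a + i · x. Evaluating each term at x = 7:
  Term 0 contributes 3 + 0 · 7 = 3
  Term 1 contributes -3 + 1 · 7 = 4
  Term 2 contributes -1 + 2 · 7 = 13
p(7) = ⊕ of these = min[3, 4, 13] = 3.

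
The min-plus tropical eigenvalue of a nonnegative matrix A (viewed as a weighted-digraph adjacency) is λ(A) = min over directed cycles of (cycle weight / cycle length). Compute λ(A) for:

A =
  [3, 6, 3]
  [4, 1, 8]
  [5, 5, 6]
λ(A) = 1

Enumerate directed cycles and compute their means (weight / length). Sample:
  cycle 0 → 0: weight = 3, length = 1, mean = 3/1 ≈ 3.000
  cycle 1 → 1: weight = 1, length = 1, mean = 1/1 ≈ 1.000
  cycle 2 → 2: weight = 6, length = 1, mean = 6/1 ≈ 6.000
  cycle 0 → 1 → 0: weight = 10, length = 2, mean = 10/2 ≈ 5.000
  cycle 0 → 2 → 0: weight = 8, length = 2, mean = 8/2 ≈ 4.000
  cycle 1 → 0 → 1: weight = 10, length = 2, mean = 10/2 ≈ 5.000
Minimum mean = 1.000, attained e.g. along the cycle 1 → 1 with weight 1 and length 1. So λ(A) = 1/1 = 1.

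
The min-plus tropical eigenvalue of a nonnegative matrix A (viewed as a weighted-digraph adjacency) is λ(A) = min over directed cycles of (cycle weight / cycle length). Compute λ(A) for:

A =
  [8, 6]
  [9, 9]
λ(A) = 15/2

Enumerate directed cycles and compute their means (weight / length). Sample:
  cycle 0 → 0: weight = 8, length = 1, mean = 8/1 ≈ 8.000
  cycle 1 → 1: weight = 9, length = 1, mean = 9/1 ≈ 9.000
  cycle 0 → 1 → 0: weight = 15, length = 2, mean = 15/2 ≈ 7.500
  cycle 1 → 0 → 1: weight = 15, length = 2, mean = 15/2 ≈ 7.500
Minimum mean = 7.500, attained e.g. along the cycle 0 → 1 → 0 with weight 15 and length 2. So λ(A) = 15/2 = 15/2.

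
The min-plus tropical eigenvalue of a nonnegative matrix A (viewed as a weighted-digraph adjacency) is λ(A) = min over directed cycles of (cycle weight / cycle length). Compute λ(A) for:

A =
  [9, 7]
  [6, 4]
λ(A) = 4

Enumerate directed cycles and compute their means (weight / length). Sample:
  cycle 0 → 0: weight = 9, length = 1, mean = 9/1 ≈ 9.000
  cycle 1 → 1: weight = 4, length = 1, mean = 4/1 ≈ 4.000
  cycle 0 → 1 → 0: weight = 13, length = 2, mean = 13/2 ≈ 6.500
  cycle 1 → 0 → 1: weight = 13, length = 2, mean = 13/2 ≈ 6.500
Minimum mean = 4.000, attained e.g. along the cycle 1 → 1 with weight 4 and length 1. So λ(A) = 4/1 = 4.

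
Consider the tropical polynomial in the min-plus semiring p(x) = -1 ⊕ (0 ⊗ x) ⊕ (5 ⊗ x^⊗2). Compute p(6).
p(6) = -1

A tropical monomial a ⊗ x^⊗i evaluates to a + i · x. Evaluating each term at x = 6:
  Term 0 contributes -1 + 0 · 6 = -1
  Term 1 contributes 0 + 1 · 6 = 6
  Term 2 contributes 5 + 2 · 6 = 17
p(6) = ⊕ of these = min[-1, 6, 17] = -1.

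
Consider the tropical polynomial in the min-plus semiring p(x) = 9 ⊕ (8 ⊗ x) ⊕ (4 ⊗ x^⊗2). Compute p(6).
p(6) = 9

A tropical monomial a ⊗ x^⊗i evaluates to a + i · x. Evaluating each term at x = 6:
  Term 0 contributes 9 + 0 · 6 = 9
  Term 1 contributes 8 + 1 · 6 = 14
  Term 2 contributes 4 + 2 · 6 = 16
p(6) = ⊕ of these = min[9, 14, 16] = 9.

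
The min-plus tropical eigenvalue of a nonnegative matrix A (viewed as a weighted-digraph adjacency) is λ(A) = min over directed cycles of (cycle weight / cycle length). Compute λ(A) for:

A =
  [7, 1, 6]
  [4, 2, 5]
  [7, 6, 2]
λ(A) = 2

Enumerate directed cycles and compute their means (weight / length). Sample:
  cycle 0 → 0: weight = 7, length = 1, mean = 7/1 ≈ 7.000
  cycle 1 → 1: weight = 2, length = 1, mean = 2/1 ≈ 2.000
  cycle 2 → 2: weight = 2, length = 1, mean = 2/1 ≈ 2.000
  cycle 0 → 1 → 0: weight = 5, length = 2, mean = 5/2 ≈ 2.500
  cycle 0 → 2 → 0: weight = 13, length = 2, mean = 13/2 ≈ 6.500
  cycle 1 → 0 → 1: weight = 5, length = 2, mean = 5/2 ≈ 2.500
Minimum mean = 2.000, attained e.g. along the cycle 1 → 1 with weight 2 and length 1. So λ(A) = 2/1 = 2.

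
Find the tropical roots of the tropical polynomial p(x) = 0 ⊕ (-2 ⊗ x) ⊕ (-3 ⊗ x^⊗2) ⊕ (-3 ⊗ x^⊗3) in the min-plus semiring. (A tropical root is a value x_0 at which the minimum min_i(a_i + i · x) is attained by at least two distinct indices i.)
Roots: {0, 1, 2}

Each tropical root is a break point of the lower envelope of the lines y = a_i + i · x (there are 4 lines, with slopes 0, 1, ..., 3). Only the lines that attain the minimum somewhere contribute to roots; other lines are dominated. Here the surviving (envelope) indices are i = 3, i = 2, i = 1, i = 0.
Intersections between consecutive envelope lines give the roots: for adjacent envelope indices i < j the intersection is x = (a_i − a_j) / (j − i). Reading off the sorted break points: {0, 1, 2}.
Verification: at each break x_0, at least two indices attain the minimum of min_i(a_i + i · x_0).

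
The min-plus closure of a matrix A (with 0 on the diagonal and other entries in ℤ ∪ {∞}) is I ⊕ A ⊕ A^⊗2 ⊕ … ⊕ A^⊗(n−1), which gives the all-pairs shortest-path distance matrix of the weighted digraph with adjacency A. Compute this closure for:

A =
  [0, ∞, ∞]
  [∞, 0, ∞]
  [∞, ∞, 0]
Closure =
  [0, ∞, ∞]
  [∞, 0, ∞]
  [∞, ∞, 0]

This is the Floyd-Warshall all-pairs shortest-path computation. For each intermediate vertex k = 0, 1, …, 2, update dist[i][j] ← min(dist[i][j], dist[i][k] + dist[k][j]). The final matrix gives, for each (i, j), the minimum total weight of any directed path from i to j (possibly empty when i = j).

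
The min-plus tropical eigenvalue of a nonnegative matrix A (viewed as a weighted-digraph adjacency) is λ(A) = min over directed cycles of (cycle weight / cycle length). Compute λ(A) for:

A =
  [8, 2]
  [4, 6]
λ(A) = 3

Enumerate directed cycles and compute their means (weight / length). Sample:
  cycle 0 → 0: weight = 8, length = 1, mean = 8/1 ≈ 8.000
  cycle 1 → 1: weight = 6, length = 1, mean = 6/1 ≈ 6.000
  cycle 0 → 1 → 0: weight = 6, length = 2, mean = 6/2 ≈ 3.000
  cycle 1 → 0 → 1: weight = 6, length = 2, mean = 6/2 ≈ 3.000
Minimum mean = 3.000, attained e.g. along the cycle 0 → 1 → 0 with weight 6 and length 2. So λ(A) = 6/2 = 3.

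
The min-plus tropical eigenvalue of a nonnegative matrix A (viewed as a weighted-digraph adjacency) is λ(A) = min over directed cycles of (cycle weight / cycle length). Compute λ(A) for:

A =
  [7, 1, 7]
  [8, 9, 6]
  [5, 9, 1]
λ(A) = 1

Enumerate directed cycles and compute their means (weight / length). Sample:
  cycle 0 → 0: weight = 7, length = 1, mean = 7/1 ≈ 7.000
  cycle 1 → 1: weight = 9, length = 1, mean = 9/1 ≈ 9.000
  cycle 2 → 2: weight = 1, length = 1, mean = 1/1 ≈ 1.000
  cycle 0 → 1 → 0: weight = 9, length = 2, mean = 9/2 ≈ 4.500
  cycle 0 → 2 → 0: weight = 12, length = 2, mean = 12/2 ≈ 6.000
  cycle 1 → 0 → 1: weight = 9, length = 2, mean = 9/2 ≈ 4.500
Minimum mean = 1.000, attained e.g. along the cycle 2 → 2 with weight 1 and length 1. So λ(A) = 1/1 = 1.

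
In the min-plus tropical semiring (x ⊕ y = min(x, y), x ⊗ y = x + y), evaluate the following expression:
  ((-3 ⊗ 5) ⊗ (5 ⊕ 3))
((-3 ⊗ 5) ⊗ (5 ⊕ 3)) = 5

Expand innermost to outermost. Recall ⊕ takes the minimum of its arguments and ⊗ takes their sum. Working out the expression ((-3 ⊗ 5) ⊗ (5 ⊕ 3)) gives 5.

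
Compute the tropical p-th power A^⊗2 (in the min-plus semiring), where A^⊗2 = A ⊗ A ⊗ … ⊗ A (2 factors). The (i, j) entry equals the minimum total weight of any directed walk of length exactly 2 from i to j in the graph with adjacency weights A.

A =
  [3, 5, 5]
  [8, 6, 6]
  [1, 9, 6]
A^⊗2 =
  [6, 8, 8]
  [7, 12, 12]
  [4, 6, 6]

Each entry (A^⊗2)_ij equals the minimum over all length-2 walks i = v_0 → v_1 → … → v_2 = j of Σ_t A[v_t][v_{t+1}]. For example, for (i, j) = (0, 2) we minimise over 3 possible intermediate vertex sequences; the minimum is 8, attained along the walk 0 → 0 → 2.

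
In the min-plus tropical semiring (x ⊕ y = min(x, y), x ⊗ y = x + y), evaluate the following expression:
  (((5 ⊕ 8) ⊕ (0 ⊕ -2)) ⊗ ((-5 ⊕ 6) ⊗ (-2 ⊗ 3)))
(((5 ⊕ 8) ⊕ (0 ⊕ -2)) ⊗ ((-5 ⊕ 6) ⊗ (-2 ⊗ 3))) = -6

Expand innermost to outermost. Recall ⊕ takes the minimum of its arguments and ⊗ takes their sum. Working out the expression (((5 ⊕ 8) ⊕ (0 ⊕ -2)) ⊗ ((-5 ⊕ 6) ⊗ (-2 ⊗ 3))) gives -6.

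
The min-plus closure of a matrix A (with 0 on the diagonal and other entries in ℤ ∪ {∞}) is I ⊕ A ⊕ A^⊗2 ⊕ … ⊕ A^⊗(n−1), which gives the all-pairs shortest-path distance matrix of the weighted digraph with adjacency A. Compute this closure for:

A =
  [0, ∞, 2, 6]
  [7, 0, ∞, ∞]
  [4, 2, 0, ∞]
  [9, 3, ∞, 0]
Closure =
  [0, 4, 2, 6]
  [7, 0, 9, 13]
  [4, 2, 0, 10]
  [9, 3, 11, 0]

This is the Floyd-Warshall all-pairs shortest-path computation. For each intermediate vertex k = 0, 1, …, 3, update dist[i][j] ← min(dist[i][j], dist[i][k] + dist[k][j]). The final matrix gives, for each (i, j), the minimum total weight of any directed path from i to j (possibly empty when i = j).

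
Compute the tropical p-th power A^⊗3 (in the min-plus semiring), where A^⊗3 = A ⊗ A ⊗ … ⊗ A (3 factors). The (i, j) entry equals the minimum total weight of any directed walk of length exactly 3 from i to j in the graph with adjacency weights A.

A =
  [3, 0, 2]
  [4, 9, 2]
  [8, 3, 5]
A^⊗3 =
  [7, 4, 5]
  [8, 7, 6]
  [10, 7, 9]

Each entry (A^⊗3)_ij equals the minimum over all length-3 walks i = v_0 → v_1 → … → v_3 = j of Σ_t A[v_t][v_{t+1}]. For example, for (i, j) = (0, 2) we minimise over 9 possible intermediate vertex sequences; the minimum is 5, attained along the walk 0 → 0 → 1 → 2.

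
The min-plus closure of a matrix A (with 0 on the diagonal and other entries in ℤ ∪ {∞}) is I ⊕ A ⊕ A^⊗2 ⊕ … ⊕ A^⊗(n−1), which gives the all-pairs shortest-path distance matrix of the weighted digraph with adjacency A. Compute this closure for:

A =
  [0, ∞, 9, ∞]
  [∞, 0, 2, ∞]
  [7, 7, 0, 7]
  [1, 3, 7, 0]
Closure =
  [0, 16, 9, 16]
  [9, 0, 2, 9]
  [7, 7, 0, 7]
  [1, 3, 5, 0]

This is the Floyd-Warshall all-pairs shortest-path computation. For each intermediate vertex k = 0, 1, …, 3, update dist[i][j] ← min(dist[i][j], dist[i][k] + dist[k][j]). The final matrix gives, for each (i, j), the minimum total weight of any directed path from i to j (possibly empty when i = j).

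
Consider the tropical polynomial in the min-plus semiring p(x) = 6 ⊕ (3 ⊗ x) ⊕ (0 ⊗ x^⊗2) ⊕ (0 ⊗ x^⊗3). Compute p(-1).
p(-1) = -3

A tropical monomial a ⊗ x^⊗i evaluates to a + i · x. Evaluating each term at x = -1:
  Term 0 contributes 6 + 0 · -1 = 6
  Term 1 contributes 3 + 1 · -1 = 2
  Term 2 contributes 0 + 2 · -1 = -2
  Term 3 contributes 0 + 3 · -1 = -3
p(-1) = ⊕ of these = min[6, 2, -2, -3] = -3.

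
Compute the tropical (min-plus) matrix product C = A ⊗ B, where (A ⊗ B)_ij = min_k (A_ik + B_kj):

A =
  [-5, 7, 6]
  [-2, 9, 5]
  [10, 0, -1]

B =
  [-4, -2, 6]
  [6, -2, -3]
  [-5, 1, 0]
A ⊗ B =
  [-9, -7, 1]
  [-6, -4, 4]
  [-6, -2, -3]

Apply the min-plus product entry-by-entry:
  C[0][0] = min over k of (A[0][0] + B[0][0] = -5 + -4 = -9, A[0][1] + B[1][0] = 7 + 6 = 13, A[0][2] + B[2][0] = 6 + -5 = 1) = -9 (attained at k = 0)
  C[0][1] = min over k of (A[0][0] + B[0][1] = -5 + -2 = -7, A[0][1] + B[1][1] = 7 + -2 = 5, A[0][2] + B[2][1] = 6 + 1 = 7) = -7 (attained at k = 0)
  C[0][2] = min over k of (A[0][0] + B[0][2] = -5 + 6 = 1, A[0][1] + B[1][2] = 7 + -3 = 4, A[0][2] + B[2][2] = 6 + 0 = 6) = 1 (attained at k = 0)
  C[1][0] = min over k of (A[1][0] + B[0][0] = -2 + -4 = -6, A[1][1] + B[1][0] = 9 + 6 = 15, A[1][2] + B[2][0] = 5 + -5 = 0) = -6 (attained at k = 0)
  C[1][1] = min over k of (A[1][0] + B[0][1] = -2 + -2 = -4, A[1][1] + B[1][1] = 9 + -2 = 7, A[1][2] + B[2][1] = 5 + 1 = 6) = -4 (attained at k = 0)
  C[1][2] = min over k of (A[1][0] + B[0][2] = -2 + 6 = 4, A[1][1] + B[1][2] = 9 + -3 = 6, A[1][2] + B[2][2] = 5 + 0 = 5) = 4 (attained at k = 0)
  C[2][0] = min over k of (A[2][0] + B[0][0] = 10 + -4 = 6, A[2][1] + B[1][0] = 0 + 6 = 6, A[2][2] + B[2][0] = -1 + -5 = -6) = -6 (attained at k = 2)
  C[2][1] = min over k of (A[2][0] + B[0][1] = 10 + -2 = 8, A[2][1] + B[1][1] = 0 + -2 = -2, A[2][2] + B[2][1] = -1 + 1 = 0) = -2 (attained at k = 1)
  C[2][2] = min over k of (A[2][0] + B[0][2] = 10 + 6 = 16, A[2][1] + B[1][2] = 0 + -3 = -3, A[2][2] + B[2][2] = -1 + 0 = -1) = -3 (attained at k = 1)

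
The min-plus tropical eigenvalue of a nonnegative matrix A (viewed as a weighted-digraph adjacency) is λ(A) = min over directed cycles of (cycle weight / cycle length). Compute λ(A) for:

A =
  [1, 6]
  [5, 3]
λ(A) = 1

Enumerate directed cycles and compute their means (weight / length). Sample:
  cycle 0 → 0: weight = 1, length = 1, mean = 1/1 ≈ 1.000
  cycle 1 → 1: weight = 3, length = 1, mean = 3/1 ≈ 3.000
  cycle 0 → 1 → 0: weight = 11, length = 2, mean = 11/2 ≈ 5.500
  cycle 1 → 0 → 1: weight = 11, length = 2, mean = 11/2 ≈ 5.500
Minimum mean = 1.000, attained e.g. along the cycle 0 → 0 with weight 1 and length 1. So λ(A) = 1/1 = 1.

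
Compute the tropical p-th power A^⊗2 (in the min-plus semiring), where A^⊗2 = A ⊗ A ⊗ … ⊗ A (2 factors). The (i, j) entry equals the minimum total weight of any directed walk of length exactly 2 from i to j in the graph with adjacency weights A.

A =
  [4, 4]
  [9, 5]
A^⊗2 =
  [8, 8]
  [13, 10]

Each entry (A^⊗2)_ij equals the minimum over all length-2 walks i = v_0 → v_1 → … → v_2 = j of Σ_t A[v_t][v_{t+1}]. For example, for (i, j) = (0, 1) we minimise over 2 possible intermediate vertex sequences; the minimum is 8, attained along the walk 0 → 0 → 1.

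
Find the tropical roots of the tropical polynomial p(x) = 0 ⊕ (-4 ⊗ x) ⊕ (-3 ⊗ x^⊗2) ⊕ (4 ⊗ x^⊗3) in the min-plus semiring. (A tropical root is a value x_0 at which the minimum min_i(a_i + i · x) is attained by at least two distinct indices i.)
Roots: {-7, -1, 4}

Each tropical root is a break point of the lower envelope of the lines y = a_i + i · x (there are 4 lines, with slopes 0, 1, ..., 3). Only the lines that attain the minimum somewhere contribute to roots; other lines are dominated. Here the surviving (envelope) indices are i = 3, i = 2, i = 1, i = 0.
Intersections between consecutive envelope lines give the roots: for adjacent envelope indices i < j the intersection is x = (a_i − a_j) / (j − i). Reading off the sorted break points: {-7, -1, 4}.
Verification: at each break x_0, at least two indices attain the minimum of min_i(a_i + i · x_0).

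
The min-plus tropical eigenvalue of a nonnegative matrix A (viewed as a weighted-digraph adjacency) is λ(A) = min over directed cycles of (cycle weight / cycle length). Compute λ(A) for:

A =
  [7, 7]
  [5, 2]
λ(A) = 2

Enumerate directed cycles and compute their means (weight / length). Sample:
  cycle 0 → 0: weight = 7, length = 1, mean = 7/1 ≈ 7.000
  cycle 1 → 1: weight = 2, length = 1, mean = 2/1 ≈ 2.000
  cycle 0 → 1 → 0: weight = 12, length = 2, mean = 12/2 ≈ 6.000
  cycle 1 → 0 → 1: weight = 12, length = 2, mean = 12/2 ≈ 6.000
Minimum mean = 2.000, attained e.g. along the cycle 1 → 1 with weight 2 and length 1. So λ(A) = 2/1 = 2.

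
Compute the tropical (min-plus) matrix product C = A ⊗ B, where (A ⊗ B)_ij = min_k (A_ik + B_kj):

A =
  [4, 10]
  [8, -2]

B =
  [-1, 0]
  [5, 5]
A ⊗ B =
  [3, 4]
  [3, 3]

Apply the min-plus product entry-by-entry:
  C[0][0] = min over k of (A[0][0] + B[0][0] = 4 + -1 = 3, A[0][1] + B[1][0] = 10 + 5 = 15) = 3 (attained at k = 0)
  C[0][1] = min over k of (A[0][0] + B[0][1] = 4 + 0 = 4, A[0][1] + B[1][1] = 10 + 5 = 15) = 4 (attained at k = 0)
  C[1][0] = min over k of (A[1][0] + B[0][0] = 8 + -1 = 7, A[1][1] + B[1][0] = -2 + 5 = 3) = 3 (attained at k = 1)
  C[1][1] = min over k of (A[1][0] + B[0][1] = 8 + 0 = 8, A[1][1] + B[1][1] = -2 + 5 = 3) = 3 (attained at k = 1)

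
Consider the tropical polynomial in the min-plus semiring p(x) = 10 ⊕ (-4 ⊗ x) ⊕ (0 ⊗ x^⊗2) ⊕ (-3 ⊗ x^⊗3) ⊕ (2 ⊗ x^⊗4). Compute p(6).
p(6) = 2

A tropical monomial a ⊗ x^⊗i evaluates to a + i · x. Evaluating each term at x = 6:
  Term 0 contributes 10 + 0 · 6 = 10
  Term 1 contributes -4 + 1 · 6 = 2
  Term 2 contributes 0 + 2 · 6 = 12
  Term 3 contributes -3 + 3 · 6 = 15
  Term 4 contributes 2 + 4 · 6 = 26
p(6) = ⊕ of these = min[10, 2, 12, 15, 26] = 2.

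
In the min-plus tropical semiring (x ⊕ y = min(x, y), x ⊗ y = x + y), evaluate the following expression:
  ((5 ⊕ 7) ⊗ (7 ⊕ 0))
((5 ⊕ 7) ⊗ (7 ⊕ 0)) = 5

Expand innermost to outermost. Recall ⊕ takes the minimum of its arguments and ⊗ takes their sum. Working out the expression ((5 ⊕ 7) ⊗ (7 ⊕ 0)) gives 5.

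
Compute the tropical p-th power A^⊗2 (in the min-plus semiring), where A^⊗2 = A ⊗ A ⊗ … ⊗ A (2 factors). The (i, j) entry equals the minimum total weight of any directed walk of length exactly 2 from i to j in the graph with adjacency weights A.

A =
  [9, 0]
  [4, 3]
A^⊗2 =
  [4, 3]
  [7, 4]

Each entry (A^⊗2)_ij equals the minimum over all length-2 walks i = v_0 → v_1 → … → v_2 = j of Σ_t A[v_t][v_{t+1}]. For example, for (i, j) = (0, 1) we minimise over 2 possible intermediate vertex sequences; the minimum is 3, attained along the walk 0 → 1 → 1.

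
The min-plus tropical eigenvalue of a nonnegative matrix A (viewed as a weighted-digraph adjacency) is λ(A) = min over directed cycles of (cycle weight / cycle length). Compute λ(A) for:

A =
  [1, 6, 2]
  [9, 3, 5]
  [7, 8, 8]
λ(A) = 1

Enumerate directed cycles and compute their means (weight / length). Sample:
  cycle 0 → 0: weight = 1, length = 1, mean = 1/1 ≈ 1.000
  cycle 1 → 1: weight = 3, length = 1, mean = 3/1 ≈ 3.000
  cycle 2 → 2: weight = 8, length = 1, mean = 8/1 ≈ 8.000
  cycle 0 → 1 → 0: weight = 15, length = 2, mean = 15/2 ≈ 7.500
  cycle 0 → 2 → 0: weight = 9, length = 2, mean = 9/2 ≈ 4.500
  cycle 1 → 0 → 1: weight = 15, length = 2, mean = 15/2 ≈ 7.500
Minimum mean = 1.000, attained e.g. along the cycle 0 → 0 with weight 1 and length 1. So λ(A) = 1/1 = 1.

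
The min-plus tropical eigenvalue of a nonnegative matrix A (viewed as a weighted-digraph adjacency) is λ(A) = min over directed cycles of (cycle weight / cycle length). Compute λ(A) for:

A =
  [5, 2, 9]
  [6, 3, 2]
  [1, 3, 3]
λ(A) = 5/3

Enumerate directed cycles and compute their means (weight / length). Sample:
  cycle 0 → 0: weight = 5, length = 1, mean = 5/1 ≈ 5.000
  cycle 1 → 1: weight = 3, length = 1, mean = 3/1 ≈ 3.000
  cycle 2 → 2: weight = 3, length = 1, mean = 3/1 ≈ 3.000
  cycle 0 → 1 → 0: weight = 8, length = 2, mean = 8/2 ≈ 4.000
  cycle 0 → 2 → 0: weight = 10, length = 2, mean = 10/2 ≈ 5.000
  cycle 1 → 0 → 1: weight = 8, length = 2, mean = 8/2 ≈ 4.000
Minimum mean = 1.667, attained e.g. along the cycle 0 → 1 → 2 → 0 with weight 5 and length 3. So λ(A) = 5/3 = 5/3.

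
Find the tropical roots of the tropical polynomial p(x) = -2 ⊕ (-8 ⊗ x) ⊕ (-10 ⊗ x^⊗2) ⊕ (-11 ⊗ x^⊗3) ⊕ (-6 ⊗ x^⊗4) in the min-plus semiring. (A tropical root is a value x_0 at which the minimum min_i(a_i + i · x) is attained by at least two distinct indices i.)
Roots: {-5, 1, 2, 6}

Each tropical root is a break point of the lower envelope of the lines y = a_i + i · x (there are 5 lines, with slopes 0, 1, ..., 4). Only the lines that attain the minimum somewhere contribute to roots; other lines are dominated. Here the surviving (envelope) indices are i = 4, i = 3, i = 2, i = 1, i = 0.
Intersections between consecutive envelope lines give the roots: for adjacent envelope indices i < j the intersection is x = (a_i − a_j) / (j − i). Reading off the sorted break points: {-5, 1, 2, 6}.
Verification: at each break x_0, at least two indices attain the minimum of min_i(a_i + i · x_0).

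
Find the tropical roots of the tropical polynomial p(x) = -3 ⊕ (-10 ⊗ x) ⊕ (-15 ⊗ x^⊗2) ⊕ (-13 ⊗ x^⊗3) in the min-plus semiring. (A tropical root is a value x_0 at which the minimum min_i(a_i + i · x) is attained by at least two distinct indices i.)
Roots: {-2, 5, 7}

Each tropical root is a break point of the lower envelope of the lines y = a_i + i · x (there are 4 lines, with slopes 0, 1, ..., 3). Only the lines that attain the minimum somewhere contribute to roots; other lines are dominated. Here the surviving (envelope) indices are i = 3, i = 2, i = 1, i = 0.
Intersections between consecutive envelope lines give the roots: for adjacent envelope indices i < j the intersection is x = (a_i − a_j) / (j − i). Reading off the sorted break points: {-2, 5, 7}.
Verification: at each break x_0, at least two indices attain the minimum of min_i(a_i + i · x_0).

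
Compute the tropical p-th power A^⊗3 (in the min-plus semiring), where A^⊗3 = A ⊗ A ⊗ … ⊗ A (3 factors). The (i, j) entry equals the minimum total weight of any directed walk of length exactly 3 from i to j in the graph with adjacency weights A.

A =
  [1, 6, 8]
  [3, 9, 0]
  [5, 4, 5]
A^⊗3 =
  [3, 8, 7]
  [5, 9, 4]
  [7, 8, 9]

Each entry (A^⊗3)_ij equals the minimum over all length-3 walks i = v_0 → v_1 → … → v_3 = j of Σ_t A[v_t][v_{t+1}]. For example, for (i, j) = (0, 2) we minimise over 9 possible intermediate vertex sequences; the minimum is 7, attained along the walk 0 → 0 → 1 → 2.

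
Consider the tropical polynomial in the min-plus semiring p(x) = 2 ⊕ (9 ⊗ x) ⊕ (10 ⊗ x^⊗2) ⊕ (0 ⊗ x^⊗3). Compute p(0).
p(0) = 0

A tropical monomial a ⊗ x^⊗i evaluates to a + i · x. Evaluating each term at x = 0:
  Term 0 contributes 2 + 0 · 0 = 2
  Term 1 contributes 9 + 1 · 0 = 9
  Term 2 contributes 10 + 2 · 0 = 10
  Term 3 contributes 0 + 3 · 0 = 0
p(0) = ⊕ of these = min[2, 9, 10, 0] = 0.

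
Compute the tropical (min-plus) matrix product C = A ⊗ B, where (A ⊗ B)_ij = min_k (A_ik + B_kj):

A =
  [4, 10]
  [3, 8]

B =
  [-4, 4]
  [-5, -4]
A ⊗ B =
  [0, 6]
  [-1, 4]

Apply the min-plus product entry-by-entry:
  C[0][0] = min over k of (A[0][0] + B[0][0] = 4 + -4 = 0, A[0][1] + B[1][0] = 10 + -5 = 5) = 0 (attained at k = 0)
  C[0][1] = min over k of (A[0][0] + B[0][1] = 4 + 4 = 8, A[0][1] + B[1][1] = 10 + -4 = 6) = 6 (attained at k = 1)
  C[1][0] = min over k of (A[1][0] + B[0][0] = 3 + -4 = -1, A[1][1] + B[1][0] = 8 + -5 = 3) = -1 (attained at k = 0)
  C[1][1] = min over k of (A[1][0] + B[0][1] = 3 + 4 = 7, A[1][1] + B[1][1] = 8 + -4 = 4) = 4 (attained at k = 1)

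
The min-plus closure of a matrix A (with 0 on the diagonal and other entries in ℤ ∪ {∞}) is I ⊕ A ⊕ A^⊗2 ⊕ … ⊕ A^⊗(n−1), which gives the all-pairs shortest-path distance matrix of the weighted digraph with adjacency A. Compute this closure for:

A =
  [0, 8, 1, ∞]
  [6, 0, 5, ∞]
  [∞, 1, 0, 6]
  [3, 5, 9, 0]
Closure =
  [0, 2, 1, 7]
  [6, 0, 5, 11]
  [7, 1, 0, 6]
  [3, 5, 4, 0]

This is the Floyd-Warshall all-pairs shortest-path computation. For each intermediate vertex k = 0, 1, …, 3, update dist[i][j] ← min(dist[i][j], dist[i][k] + dist[k][j]). The final matrix gives, for each (i, j), the minimum total weight of any directed path from i to j (possibly empty when i = j).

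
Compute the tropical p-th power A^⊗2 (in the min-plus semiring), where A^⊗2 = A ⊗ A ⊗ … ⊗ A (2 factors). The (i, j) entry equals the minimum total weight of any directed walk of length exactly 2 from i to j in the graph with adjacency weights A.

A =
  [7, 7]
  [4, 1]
A^⊗2 =
  [11, 8]
  [5, 2]

Each entry (A^⊗2)_ij equals the minimum over all length-2 walks i = v_0 → v_1 → … → v_2 = j of Σ_t A[v_t][v_{t+1}]. For example, for (i, j) = (0, 1) we minimise over 2 possible intermediate vertex sequences; the minimum is 8, attained along the walk 0 → 1 → 1.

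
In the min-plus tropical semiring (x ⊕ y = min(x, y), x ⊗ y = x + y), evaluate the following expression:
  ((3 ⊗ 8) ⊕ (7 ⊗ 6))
((3 ⊗ 8) ⊕ (7 ⊗ 6)) = 11

Expand innermost to outermost. Recall ⊕ takes the minimum of its arguments and ⊗ takes their sum. Working out the expression ((3 ⊗ 8) ⊕ (7 ⊗ 6)) gives 11.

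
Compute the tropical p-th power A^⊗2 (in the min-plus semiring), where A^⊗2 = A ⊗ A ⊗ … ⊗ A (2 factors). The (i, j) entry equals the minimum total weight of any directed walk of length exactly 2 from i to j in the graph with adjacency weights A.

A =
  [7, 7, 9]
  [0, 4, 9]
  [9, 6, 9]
A^⊗2 =
  [7, 11, 16]
  [4, 7, 9]
  [6, 10, 15]

Each entry (A^⊗2)_ij equals the minimum over all length-2 walks i = v_0 → v_1 → … → v_2 = j of Σ_t A[v_t][v_{t+1}]. For example, for (i, j) = (0, 2) we minimise over 3 possible intermediate vertex sequences; the minimum is 16, attained along the walk 0 → 0 → 2.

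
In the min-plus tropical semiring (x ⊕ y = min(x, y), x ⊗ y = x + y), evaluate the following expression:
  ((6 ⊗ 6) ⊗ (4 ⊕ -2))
((6 ⊗ 6) ⊗ (4 ⊕ -2)) = 10

Expand innermost to outermost. Recall ⊕ takes the minimum of its arguments and ⊗ takes their sum. Working out the expression ((6 ⊗ 6) ⊗ (4 ⊕ -2)) gives 10.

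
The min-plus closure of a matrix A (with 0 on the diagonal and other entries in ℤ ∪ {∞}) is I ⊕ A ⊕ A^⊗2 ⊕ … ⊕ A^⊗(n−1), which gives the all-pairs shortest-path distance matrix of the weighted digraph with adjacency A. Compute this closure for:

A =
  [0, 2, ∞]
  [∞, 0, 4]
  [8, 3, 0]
Closure =
  [0, 2, 6]
  [12, 0, 4]
  [8, 3, 0]

This is the Floyd-Warshall all-pairs shortest-path computation. For each intermediate vertex k = 0, 1, …, 2, update dist[i][j] ← min(dist[i][j], dist[i][k] + dist[k][j]). The final matrix gives, for each (i, j), the minimum total weight of any directed path from i to j (possibly empty when i = j).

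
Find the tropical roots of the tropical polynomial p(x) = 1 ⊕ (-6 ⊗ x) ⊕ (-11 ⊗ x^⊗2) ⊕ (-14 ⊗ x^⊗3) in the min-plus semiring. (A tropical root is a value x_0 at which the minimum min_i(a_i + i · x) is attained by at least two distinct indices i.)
Roots: {3, 5, 7}

Each tropical root is a break point of the lower envelope of the lines y = a_i + i · x (there are 4 lines, with slopes 0, 1, ..., 3). Only the lines that attain the minimum somewhere contribute to roots; other lines are dominated. Here the surviving (envelope) indices are i = 3, i = 2, i = 1, i = 0.
Intersections between consecutive envelope lines give the roots: for adjacent envelope indices i < j the intersection is x = (a_i − a_j) / (j − i). Reading off the sorted break points: {3, 5, 7}.
Verification: at each break x_0, at least two indices attain the minimum of min_i(a_i + i · x_0).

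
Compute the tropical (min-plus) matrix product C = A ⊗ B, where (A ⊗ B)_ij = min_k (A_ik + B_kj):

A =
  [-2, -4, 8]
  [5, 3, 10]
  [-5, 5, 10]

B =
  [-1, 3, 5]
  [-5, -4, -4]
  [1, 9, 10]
A ⊗ B =
  [-9, -8, -8]
  [-2, -1, -1]
  [-6, -2, 0]

Apply the min-plus product entry-by-entry:
  C[0][0] = min over k of (A[0][0] + B[0][0] = -2 + -1 = -3, A[0][1] + B[1][0] = -4 + -5 = -9, A[0][2] + B[2][0] = 8 + 1 = 9) = -9 (attained at k = 1)
  C[0][1] = min over k of (A[0][0] + B[0][1] = -2 + 3 = 1, A[0][1] + B[1][1] = -4 + -4 = -8, A[0][2] + B[2][1] = 8 + 9 = 17) = -8 (attained at k = 1)
  C[0][2] = min over k of (A[0][0] + B[0][2] = -2 + 5 = 3, A[0][1] + B[1][2] = -4 + -4 = -8, A[0][2] + B[2][2] = 8 + 10 = 18) = -8 (attained at k = 1)
  C[1][0] = min over k of (A[1][0] + B[0][0] = 5 + -1 = 4, A[1][1] + B[1][0] = 3 + -5 = -2, A[1][2] + B[2][0] = 10 + 1 = 11) = -2 (attained at k = 1)
  C[1][1] = min over k of (A[1][0] + B[0][1] = 5 + 3 = 8, A[1][1] + B[1][1] = 3 + -4 = -1, A[1][2] + B[2][1] = 10 + 9 = 19) = -1 (attained at k = 1)
  C[1][2] = min over k of (A[1][0] + B[0][2] = 5 + 5 = 10, A[1][1] + B[1][2] = 3 + -4 = -1, A[1][2] + B[2][2] = 10 + 10 = 20) = -1 (attained at k = 1)
  C[2][0] = min over k of (A[2][0] + B[0][0] = -5 + -1 = -6, A[2][1] + B[1][0] = 5 + -5 = 0, A[2][2] + B[2][0] = 10 + 1 = 11) = -6 (attained at k = 0)
  C[2][1] = min over k of (A[2][0] + B[0][1] = -5 + 3 = -2, A[2][1] + B[1][1] = 5 + -4 = 1, A[2][2] + B[2][1] = 10 + 9 = 19) = -2 (attained at k = 0)
  C[2][2] = min over k of (A[2][0] + B[0][2] = -5 + 5 = 0, A[2][1] + B[1][2] = 5 + -4 = 1, A[2][2] + B[2][2] = 10 + 10 = 20) = 0 (attained at k = 0)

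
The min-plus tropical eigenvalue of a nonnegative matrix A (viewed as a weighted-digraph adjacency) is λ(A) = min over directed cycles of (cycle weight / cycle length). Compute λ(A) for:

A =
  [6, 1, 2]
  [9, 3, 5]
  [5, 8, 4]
λ(A) = 3

Enumerate directed cycles and compute their means (weight / length). Sample:
  cycle 0 → 0: weight = 6, length = 1, mean = 6/1 ≈ 6.000
  cycle 1 → 1: weight = 3, length = 1, mean = 3/1 ≈ 3.000
  cycle 2 → 2: weight = 4, length = 1, mean = 4/1 ≈ 4.000
  cycle 0 → 1 → 0: weight = 10, length = 2, mean = 10/2 ≈ 5.000
  cycle 0 → 2 → 0: weight = 7, length = 2, mean = 7/2 ≈ 3.500
  cycle 1 → 0 → 1: weight = 10, length = 2, mean = 10/2 ≈ 5.000
Minimum mean = 3.000, attained e.g. along the cycle 1 → 1 with weight 3 and length 1. So λ(A) = 3/1 = 3.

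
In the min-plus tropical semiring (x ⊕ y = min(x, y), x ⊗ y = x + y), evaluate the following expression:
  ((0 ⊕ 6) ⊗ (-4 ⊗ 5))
((0 ⊕ 6) ⊗ (-4 ⊗ 5)) = 1

Expand innermost to outermost. Recall ⊕ takes the minimum of its arguments and ⊗ takes their sum. Working out the expression ((0 ⊕ 6) ⊗ (-4 ⊗ 5)) gives 1.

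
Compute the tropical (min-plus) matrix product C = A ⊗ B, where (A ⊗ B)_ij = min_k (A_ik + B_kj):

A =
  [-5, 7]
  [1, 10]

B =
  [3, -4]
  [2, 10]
A ⊗ B =
  [-2, -9]
  [4, -3]

Apply the min-plus product entry-by-entry:
  C[0][0] = min over k of (A[0][0] + B[0][0] = -5 + 3 = -2, A[0][1] + B[1][0] = 7 + 2 = 9) = -2 (attained at k = 0)
  C[0][1] = min over k of (A[0][0] + B[0][1] = -5 + -4 = -9, A[0][1] + B[1][1] = 7 + 10 = 17) = -9 (attained at k = 0)
  C[1][0] = min over k of (A[1][0] + B[0][0] = 1 + 3 = 4, A[1][1] + B[1][0] = 10 + 2 = 12) = 4 (attained at k = 0)
  C[1][1] = min over k of (A[1][0] + B[0][1] = 1 + -4 = -3, A[1][1] + B[1][1] = 10 + 10 = 20) = -3 (attained at k = 0)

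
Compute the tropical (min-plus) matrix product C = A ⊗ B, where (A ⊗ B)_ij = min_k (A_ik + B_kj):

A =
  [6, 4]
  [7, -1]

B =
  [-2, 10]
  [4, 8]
A ⊗ B =
  [4, 12]
  [3, 7]

Apply the min-plus product entry-by-entry:
  C[0][0] = min over k of (A[0][0] + B[0][0] = 6 + -2 = 4, A[0][1] + B[1][0] = 4 + 4 = 8) = 4 (attained at k = 0)
  C[0][1] = min over k of (A[0][0] + B[0][1] = 6 + 10 = 16, A[0][1] + B[1][1] = 4 + 8 = 12) = 12 (attained at k = 1)
  C[1][0] = min over k of (A[1][0] + B[0][0] = 7 + -2 = 5, A[1][1] + B[1][0] = -1 + 4 = 3) = 3 (attained at k = 1)
  C[1][1] = min over k of (A[1][0] + B[0][1] = 7 + 10 = 17, A[1][1] + B[1][1] = -1 + 8 = 7) = 7 (attained at k = 1)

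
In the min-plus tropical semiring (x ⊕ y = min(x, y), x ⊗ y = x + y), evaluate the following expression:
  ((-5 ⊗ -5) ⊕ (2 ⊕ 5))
((-5 ⊗ -5) ⊕ (2 ⊕ 5)) = -10

Expand innermost to outermost. Recall ⊕ takes the minimum of its arguments and ⊗ takes their sum. Working out the expression ((-5 ⊗ -5) ⊕ (2 ⊕ 5)) gives -10.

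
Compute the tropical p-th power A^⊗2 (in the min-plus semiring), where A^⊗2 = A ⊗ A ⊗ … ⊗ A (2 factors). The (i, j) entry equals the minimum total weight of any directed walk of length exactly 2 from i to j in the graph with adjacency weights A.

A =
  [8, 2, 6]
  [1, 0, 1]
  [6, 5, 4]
A^⊗2 =
  [3, 2, 3]
  [1, 0, 1]
  [6, 5, 6]

Each entry (A^⊗2)_ij equals the minimum over all length-2 walks i = v_0 → v_1 → … → v_2 = j of Σ_t A[v_t][v_{t+1}]. For example, for (i, j) = (0, 2) we minimise over 3 possible intermediate vertex sequences; the minimum is 3, attained along the walk 0 → 1 → 2.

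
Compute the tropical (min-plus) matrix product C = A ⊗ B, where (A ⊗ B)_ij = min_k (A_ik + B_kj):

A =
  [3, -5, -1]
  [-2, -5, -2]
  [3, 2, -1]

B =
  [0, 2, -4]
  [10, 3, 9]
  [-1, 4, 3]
A ⊗ B =
  [-2, -2, -1]
  [-3, -2, -6]
  [-2, 3, -1]

Apply the min-plus product entry-by-entry:
  C[0][0] = min over k of (A[0][0] + B[0][0] = 3 + 0 = 3, A[0][1] + B[1][0] = -5 + 10 = 5, A[0][2] + B[2][0] = -1 + -1 = -2) = -2 (attained at k = 2)
  C[0][1] = min over k of (A[0][0] + B[0][1] = 3 + 2 = 5, A[0][1] + B[1][1] = -5 + 3 = -2, A[0][2] + B[2][1] = -1 + 4 = 3) = -2 (attained at k = 1)
  C[0][2] = min over k of (A[0][0] + B[0][2] = 3 + -4 = -1, A[0][1] + B[1][2] = -5 + 9 = 4, A[0][2] + B[2][2] = -1 + 3 = 2) = -1 (attained at k = 0)
  C[1][0] = min over k of (A[1][0] + B[0][0] = -2 + 0 = -2, A[1][1] + B[1][0] = -5 + 10 = 5, A[1][2] + B[2][0] = -2 + -1 = -3) = -3 (attained at k = 2)
  C[1][1] = min over k of (A[1][0] + B[0][1] = -2 + 2 = 0, A[1][1] + B[1][1] = -5 + 3 = -2, A[1][2] + B[2][1] = -2 + 4 = 2) = -2 (attained at k = 1)
  C[1][2] = min over k of (A[1][0] + B[0][2] = -2 + -4 = -6, A[1][1] + B[1][2] = -5 + 9 = 4, A[1][2] + B[2][2] = -2 + 3 = 1) = -6 (attained at k = 0)
  C[2][0] = min over k of (A[2][0] + B[0][0] = 3 + 0 = 3, A[2][1] + B[1][0] = 2 + 10 = 12, A[2][2] + B[2][0] = -1 + -1 = -2) = -2 (attained at k = 2)
  C[2][1] = min over k of (A[2][0] + B[0][1] = 3 + 2 = 5, A[2][1] + B[1][1] = 2 + 3 = 5, A[2][2] + B[2][1] = -1 + 4 = 3) = 3 (attained at k = 2)
  C[2][2] = min over k of (A[2][0] + B[0][2] = 3 + -4 = -1, A[2][1] + B[1][2] = 2 + 9 = 11, A[2][2] + B[2][2] = -1 + 3 = 2) = -1 (attained at k = 0)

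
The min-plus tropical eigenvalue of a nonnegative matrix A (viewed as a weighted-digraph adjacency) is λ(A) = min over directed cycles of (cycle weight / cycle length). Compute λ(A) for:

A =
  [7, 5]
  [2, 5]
λ(A) = 7/2

Enumerate directed cycles and compute their means (weight / length). Sample:
  cycle 0 → 0: weight = 7, length = 1, mean = 7/1 ≈ 7.000
  cycle 1 → 1: weight = 5, length = 1, mean = 5/1 ≈ 5.000
  cycle 0 → 1 → 0: weight = 7, length = 2, mean = 7/2 ≈ 3.500
  cycle 1 → 0 → 1: weight = 7, length = 2, mean = 7/2 ≈ 3.500
Minimum mean = 3.500, attained e.g. along the cycle 0 → 1 → 0 with weight 7 and length 2. So λ(A) = 7/2 = 7/2.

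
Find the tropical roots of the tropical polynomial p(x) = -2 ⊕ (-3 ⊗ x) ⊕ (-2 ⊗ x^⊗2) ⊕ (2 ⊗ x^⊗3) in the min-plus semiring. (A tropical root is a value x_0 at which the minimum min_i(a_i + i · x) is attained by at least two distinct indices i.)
Roots: {-4, -1, 1}

Each tropical root is a break point of the lower envelope of the lines y = a_i + i · x (there are 4 lines, with slopes 0, 1, ..., 3). Only the lines that attain the minimum somewhere contribute to roots; other lines are dominated. Here the surviving (envelope) indices are i = 3, i = 2, i = 1, i = 0.
Intersections between consecutive envelope lines give the roots: for adjacent envelope indices i < j the intersection is x = (a_i − a_j) / (j − i). Reading off the sorted break points: {-4, -1, 1}.
Verification: at each break x_0, at least two indices attain the minimum of min_i(a_i + i · x_0).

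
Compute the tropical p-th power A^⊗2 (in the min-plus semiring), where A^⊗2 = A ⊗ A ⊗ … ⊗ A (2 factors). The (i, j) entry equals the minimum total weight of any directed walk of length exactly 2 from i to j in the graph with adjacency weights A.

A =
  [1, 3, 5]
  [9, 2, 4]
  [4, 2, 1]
A^⊗2 =
  [2, 4, 6]
  [8, 4, 5]
  [5, 3, 2]

Each entry (A^⊗2)_ij equals the minimum over all length-2 walks i = v_0 → v_1 → … → v_2 = j of Σ_t A[v_t][v_{t+1}]. For example, for (i, j) = (0, 2) we minimise over 3 possible intermediate vertex sequences; the minimum is 6, attained along the walk 0 → 0 → 2.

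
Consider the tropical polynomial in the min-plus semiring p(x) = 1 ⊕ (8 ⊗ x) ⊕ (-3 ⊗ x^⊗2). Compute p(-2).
p(-2) = -7

A tropical monomial a ⊗ x^⊗i evaluates to a + i · x. Evaluating each term at x = -2:
  Term 0 contributes 1 + 0 · -2 = 1
  Term 1 contributes 8 + 1 · -2 = 6
  Term 2 contributes -3 + 2 · -2 = -7
p(-2) = ⊕ of these = min[1, 6, -7] = -7.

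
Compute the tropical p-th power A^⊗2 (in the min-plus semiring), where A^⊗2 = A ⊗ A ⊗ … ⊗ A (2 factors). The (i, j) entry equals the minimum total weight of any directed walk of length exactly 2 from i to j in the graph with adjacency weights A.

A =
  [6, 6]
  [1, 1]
A^⊗2 =
  [7, 7]
  [2, 2]

Each entry (A^⊗2)_ij equals the minimum over all length-2 walks i = v_0 → v_1 → … → v_2 = j of Σ_t A[v_t][v_{t+1}]. For example, for (i, j) = (0, 1) we minimise over 2 possible intermediate vertex sequences; the minimum is 7, attained along the walk 0 → 1 → 1.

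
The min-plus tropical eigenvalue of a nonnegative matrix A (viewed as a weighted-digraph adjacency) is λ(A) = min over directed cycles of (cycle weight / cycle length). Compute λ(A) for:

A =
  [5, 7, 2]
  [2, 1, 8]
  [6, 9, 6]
λ(A) = 1

Enumerate directed cycles and compute their means (weight / length). Sample:
  cycle 0 → 0: weight = 5, length = 1, mean = 5/1 ≈ 5.000
  cycle 1 → 1: weight = 1, length = 1, mean = 1/1 ≈ 1.000
  cycle 2 → 2: weight = 6, length = 1, mean = 6/1 ≈ 6.000
  cycle 0 → 1 → 0: weight = 9, length = 2, mean = 9/2 ≈ 4.500
  cycle 0 → 2 → 0: weight = 8, length = 2, mean = 8/2 ≈ 4.000
  cycle 1 → 0 → 1: weight = 9, length = 2, mean = 9/2 ≈ 4.500
Minimum mean = 1.000, attained e.g. along the cycle 1 → 1 with weight 1 and length 1. So λ(A) = 1/1 = 1.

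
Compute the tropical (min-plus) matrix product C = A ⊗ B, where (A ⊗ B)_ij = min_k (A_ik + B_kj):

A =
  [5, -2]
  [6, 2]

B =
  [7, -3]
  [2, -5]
A ⊗ B =
  [0, -7]
  [4, -3]

Apply the min-plus product entry-by-entry:
  C[0][0] = min over k of (A[0][0] + B[0][0] = 5 + 7 = 12, A[0][1] + B[1][0] = -2 + 2 = 0) = 0 (attained at k = 1)
  C[0][1] = min over k of (A[0][0] + B[0][1] = 5 + -3 = 2, A[0][1] + B[1][1] = -2 + -5 = -7) = -7 (attained at k = 1)
  C[1][0] = min over k of (A[1][0] + B[0][0] = 6 + 7 = 13, A[1][1] + B[1][0] = 2 + 2 = 4) = 4 (attained at k = 1)
  C[1][1] = min over k of (A[1][0] + B[0][1] = 6 + -3 = 3, A[1][1] + B[1][1] = 2 + -5 = -3) = -3 (attained at k = 1)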